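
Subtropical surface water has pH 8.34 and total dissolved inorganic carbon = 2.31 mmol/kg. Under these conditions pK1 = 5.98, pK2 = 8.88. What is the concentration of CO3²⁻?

[CO3²⁻] = 0.515 mmol/kg

α₂ = 1 / (1 + [H⁺]/K2 + [H⁺]²/(K1K2)) = 1 / (1 + 10^+0.54 + 10^-1.82)
   = 1 / (1 + 3.4674 + 0.015136) = 1/4.4825 = 0.2231
[CO3²⁻] = α₂ × DIC = 0.2231 × 2.31 = 0.515 mmol/kg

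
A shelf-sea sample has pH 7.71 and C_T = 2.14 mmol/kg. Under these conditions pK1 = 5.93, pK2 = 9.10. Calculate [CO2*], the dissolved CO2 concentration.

[CO2*] = 0.0336 mmol/kg

α₀ = 1 / (1 + K1/[H⁺] + K1K2/[H⁺]²) = 1 / (1 + 10^+1.78 + 10^+0.39)
   = 1 / (1 + 60.256 + 2.4547) = 1/63.711 = 0.01570
[CO2*] = α₀ × DIC = 0.01570 × 2.14 = 0.0336 mmol/kg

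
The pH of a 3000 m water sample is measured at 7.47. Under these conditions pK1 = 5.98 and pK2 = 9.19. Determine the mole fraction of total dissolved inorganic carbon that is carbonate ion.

α₂ = 1 / (1 + [H⁺]/K2 + [H⁺]²/(K1K2)) = 1 / (1 + 10^+1.72 + 10^+0.23)
   = 1 / (1 + 52.481 + 1.6982) = 1/55.179 = 0.01812

α₂ = 0.0181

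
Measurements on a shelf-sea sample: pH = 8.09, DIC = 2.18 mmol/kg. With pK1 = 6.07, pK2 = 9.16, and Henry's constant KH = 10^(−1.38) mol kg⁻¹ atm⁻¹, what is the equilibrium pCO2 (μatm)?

pCO2 = 456 μatm

α₀ = 1 / (1 + K1/[H⁺] + K1K2/[H⁺]²) = 1 / (1 + 10^+2.02 + 10^+0.95)
   = 1 / (1 + 104.71 + 8.9125) = 1/114.63 = 0.008724
[CO2*] = α₀ × DIC = 0.008724 × 2.18 = 0.01902 mmol/kg = 19.02 μmol/kg
pCO2 = [CO2*]/KH = 1.902×10^-5 / 4.169×10^-2 = 456 μatm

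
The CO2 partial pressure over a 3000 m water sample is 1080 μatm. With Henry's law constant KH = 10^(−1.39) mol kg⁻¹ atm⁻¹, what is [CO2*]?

KH = 10^(−1.39) = 4.074×10^-2 mol kg⁻¹ atm⁻¹
[CO2*] = KH · pCO2 = 4.074×10^-2 × 1080×10^-6 atm = 4.40×10^-5 mol/kg

[CO2*] = 44.0 μmol/kg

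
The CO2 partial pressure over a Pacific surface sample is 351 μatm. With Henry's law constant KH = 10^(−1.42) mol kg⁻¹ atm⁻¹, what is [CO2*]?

KH = 10^(−1.42) = 3.802×10^-2 mol kg⁻¹ atm⁻¹
[CO2*] = KH · pCO2 = 3.802×10^-2 × 351×10^-6 atm = 1.33×10^-5 mol/kg

[CO2*] = 13.3 μmol/kg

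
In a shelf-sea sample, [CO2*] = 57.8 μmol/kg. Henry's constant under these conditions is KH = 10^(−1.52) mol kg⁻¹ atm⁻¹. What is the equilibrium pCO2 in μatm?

KH = 10^(−1.52) = 3.020×10^-2 mol kg⁻¹ atm⁻¹
pCO2 = [CO2*]/KH = 57.8×10^-6 / 3.020×10^-2 = 1.91×10^-3 atm = 1910 μatm

pCO2 = 1910 μatm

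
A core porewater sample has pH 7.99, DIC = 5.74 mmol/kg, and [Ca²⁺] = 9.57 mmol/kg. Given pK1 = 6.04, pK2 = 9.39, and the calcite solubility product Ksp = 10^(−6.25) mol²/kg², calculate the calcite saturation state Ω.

Ω = 3.70

α₂ = 1 / (1 + [H⁺]/K2 + [H⁺]²/(K1K2)) = 1 / (1 + 10^+1.40 + 10^-0.55)
   = 1 / (1 + 25.119 + 0.28184) = 1/26.401 = 0.03788
[CO3²⁻] = α₂ × DIC = 0.03788 × 5.74 = 0.2174 mmol/kg
Ksp = 10^(−6.25) = 5.623×10^-7
Ω = [Ca²⁺][CO3²⁻]/Ksp = (9.57×10^-3)(2.174×10^-4) / 5.623×10^-7 = 3.70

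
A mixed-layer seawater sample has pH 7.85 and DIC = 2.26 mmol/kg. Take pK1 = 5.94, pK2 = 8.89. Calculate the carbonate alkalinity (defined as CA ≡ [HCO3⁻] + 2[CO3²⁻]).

CA = [HCO3⁻] + 2[CO3²⁻] = (α₁ + 2α₂)·DIC
At pH 7.85: [H⁺]/K1 = 10^-1.91 = 0.012303, K2/[H⁺] = 10^-1.04 = 0.091201
α₁ = 1/(1 + 0.012303 + 0.091201) = 1/1.1035 = 0.9062; α₂ = α₁·K2/[H⁺] = 0.08265
α₁ + 2α₂ = 1.0715
CA = 1.0715 × 2.26 = 2.42 mmol/kg

CA = 2.42 mmol/kg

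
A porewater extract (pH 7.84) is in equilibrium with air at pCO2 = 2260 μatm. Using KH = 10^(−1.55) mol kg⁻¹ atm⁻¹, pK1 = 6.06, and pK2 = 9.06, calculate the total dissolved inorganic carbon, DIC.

DIC = 4.13 mmol/kg

[CO2*] = KH · pCO2 = 10^(−1.55) × 2260×10^-6 = 6.370×10^-5 mol/kg
α₀ = 1/(1 + K1/[H⁺] + K1K2/[H⁺]²) = 1/(1 + 10^+1.78 + 10^+0.56) = 0.01541
DIC = [CO2*]/α₀ = 6.370×10^-5 / 0.01541 = 4.13 mmol/kg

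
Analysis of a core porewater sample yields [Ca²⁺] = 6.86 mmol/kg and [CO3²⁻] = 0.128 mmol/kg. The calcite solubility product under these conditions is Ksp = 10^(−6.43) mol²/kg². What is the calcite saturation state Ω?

Ksp = 10^(−6.43) = 3.715×10^-7
Ω = [Ca²⁺][CO3²⁻]/Ksp = (6.86×10^-3)(0.128×10^-3) / 3.715×10^-7 = 2.36

Ω = 2.36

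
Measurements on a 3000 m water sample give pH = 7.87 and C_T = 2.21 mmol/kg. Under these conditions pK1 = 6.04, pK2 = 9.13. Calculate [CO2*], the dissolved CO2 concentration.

[CO2*] = 0.0306 mmol/kg

α₀ = 1 / (1 + K1/[H⁺] + K1K2/[H⁺]²) = 1 / (1 + 10^+1.83 + 10^+0.57)
   = 1 / (1 + 67.608 + 3.7154) = 1/72.324 = 0.01383
[CO2*] = α₀ × DIC = 0.01383 × 2.21 = 0.0306 mmol/kg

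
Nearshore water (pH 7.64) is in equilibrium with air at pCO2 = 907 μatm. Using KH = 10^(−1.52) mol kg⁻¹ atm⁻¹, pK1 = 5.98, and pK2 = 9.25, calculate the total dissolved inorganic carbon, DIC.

DIC = 1.31 mmol/kg

[CO2*] = KH · pCO2 = 10^(−1.52) × 907×10^-6 = 2.739×10^-5 mol/kg
α₀ = 1/(1 + K1/[H⁺] + K1K2/[H⁺]²) = 1/(1 + 10^+1.66 + 10^+0.05) = 0.02091
DIC = [CO2*]/α₀ = 2.739×10^-5 / 0.02091 = 1.31 mmol/kg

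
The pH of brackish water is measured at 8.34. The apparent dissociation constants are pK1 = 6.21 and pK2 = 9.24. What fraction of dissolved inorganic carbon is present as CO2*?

α₀ = 0.00654

α₀ = 1 / (1 + K1/[H⁺] + K1K2/[H⁺]²) = 1 / (1 + 10^+2.13 + 10^+1.23)
   = 1 / (1 + 134.90 + 16.982) = 1/152.88 = 0.006541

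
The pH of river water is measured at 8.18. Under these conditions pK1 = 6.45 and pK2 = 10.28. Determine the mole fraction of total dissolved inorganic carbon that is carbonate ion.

α₂ = 0.00774

α₂ = 1 / (1 + [H⁺]/K2 + [H⁺]²/(K1K2)) = 1 / (1 + 10^+2.10 + 10^+0.37)
   = 1 / (1 + 125.89 + 2.3442) = 1/129.24 = 0.007738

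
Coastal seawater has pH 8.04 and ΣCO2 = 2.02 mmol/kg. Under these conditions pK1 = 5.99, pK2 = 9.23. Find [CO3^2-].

[CO3²⁻] = 0.121 mmol/kg

α₂ = 1 / (1 + [H⁺]/K2 + [H⁺]²/(K1K2)) = 1 / (1 + 10^+1.19 + 10^-0.86)
   = 1 / (1 + 15.488 + 0.13804) = 1/16.626 = 0.06015
[CO3²⁻] = α₂ × DIC = 0.06015 × 2.02 = 0.121 mmol/kg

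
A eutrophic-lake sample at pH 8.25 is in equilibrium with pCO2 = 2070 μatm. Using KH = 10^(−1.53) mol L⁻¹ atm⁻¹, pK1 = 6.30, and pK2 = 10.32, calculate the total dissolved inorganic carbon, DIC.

DIC = 5.55 mmol/L

[CO2*] = KH · pCO2 = 10^(−1.53) × 2070×10^-6 = 6.109×10^-5 mol/L
α₀ = 1/(1 + K1/[H⁺] + K1K2/[H⁺]²) = 1/(1 + 10^+1.95 + 10^-0.12) = 0.01100
DIC = [CO2*]/α₀ = 6.109×10^-5 / 0.01100 = 5.55 mmol/L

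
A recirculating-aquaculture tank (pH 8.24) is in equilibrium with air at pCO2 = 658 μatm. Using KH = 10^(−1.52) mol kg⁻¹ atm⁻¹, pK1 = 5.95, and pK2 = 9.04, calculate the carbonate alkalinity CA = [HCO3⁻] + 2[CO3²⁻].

CA = 5.10 mmol/kg

[CO2*] = KH · pCO2 = 10^(−1.52) × 658×10^-6 = 1.987×10^-5 mol/kg
α₀ = 1/(1 + K1/[H⁺] + K1K2/[H⁺]²) = 1/(1 + 10^+2.29 + 10^+1.49) = 0.004407
DIC = [CO2*]/α₀ = 1.987×10^-5 / 0.004407 = 4.509 mmol/kg
CA = (α₁ + 2α₂)·DIC = (0.8594 + 2×0.1362) × 4.509 = 5.10 mmol/kg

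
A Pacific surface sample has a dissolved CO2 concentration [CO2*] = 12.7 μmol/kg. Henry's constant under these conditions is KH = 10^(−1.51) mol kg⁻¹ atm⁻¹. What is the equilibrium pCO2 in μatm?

KH = 10^(−1.51) = 3.090×10^-2 mol kg⁻¹ atm⁻¹
pCO2 = [CO2*]/KH = 12.7×10^-6 / 3.090×10^-2 = 4.11×10^-4 atm = 411 μatm

pCO2 = 411 μatm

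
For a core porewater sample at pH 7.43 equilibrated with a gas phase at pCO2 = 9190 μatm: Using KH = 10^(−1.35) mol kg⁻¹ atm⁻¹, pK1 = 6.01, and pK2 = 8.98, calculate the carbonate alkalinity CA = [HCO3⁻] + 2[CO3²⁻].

[CO2*] = KH · pCO2 = 10^(−1.35) × 9190×10^-6 = 4.105×10^-4 mol/kg
α₀ = 1/(1 + K1/[H⁺] + K1K2/[H⁺]²) = 1/(1 + 10^+1.42 + 10^-0.13) = 0.03566
DIC = [CO2*]/α₀ = 4.105×10^-4 / 0.03566 = 11.51 mmol/kg
CA = (α₁ + 2α₂)·DIC = (0.9379 + 2×0.02643) × 11.51 = 11.4 mmol/kg

CA = 11.4 mmol/kg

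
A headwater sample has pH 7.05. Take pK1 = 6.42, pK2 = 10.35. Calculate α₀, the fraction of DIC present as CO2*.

α₀ = 0.190

α₀ = 1 / (1 + K1/[H⁺] + K1K2/[H⁺]²) = 1 / (1 + 10^+0.63 + 10^-2.67)
   = 1 / (1 + 4.2658 + 0.0021380) = 1/5.2679 = 0.1898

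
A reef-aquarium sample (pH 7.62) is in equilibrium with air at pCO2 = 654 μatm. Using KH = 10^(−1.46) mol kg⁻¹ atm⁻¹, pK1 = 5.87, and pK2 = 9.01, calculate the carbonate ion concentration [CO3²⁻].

[CO3²⁻] = 0.0519 mmol/kg

[CO2*] = KH · pCO2 = 10^(−1.46) × 654×10^-6 = 2.268×10^-5 mol/kg
α₀ = 1/(1 + K1/[H⁺] + K1K2/[H⁺]²) = 1/(1 + 10^+1.75 + 10^+0.36) = 0.01680
DIC = [CO2*]/α₀ = 2.268×10^-5 / 0.01680 = 1.350 mmol/kg
[CO3²⁻] = α₂·DIC; α₂ = 0.03849, so [CO3²⁻] = 0.03849 × 1.350 = 0.0519 mmol/kg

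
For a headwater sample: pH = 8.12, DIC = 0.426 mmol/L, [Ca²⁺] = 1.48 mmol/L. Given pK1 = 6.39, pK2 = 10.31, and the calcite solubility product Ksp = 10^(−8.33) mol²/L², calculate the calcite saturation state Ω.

Ω = 0.849

α₂ = 1 / (1 + [H⁺]/K2 + [H⁺]²/(K1K2)) = 1 / (1 + 10^+2.19 + 10^+0.46)
   = 1 / (1 + 154.88 + 2.8840) = 1/158.77 = 0.006299
[CO3²⁻] = α₂ × DIC = 0.006299 × 0.426 = 0.002683 mmol/L = 2.683 μmol/L
Ksp = 10^(−8.33) = 4.677×10^-9
Ω = [Ca²⁺][CO3²⁻]/Ksp = (1.48×10^-3)(2.683×10^-6) / 4.677×10^-9 = 0.849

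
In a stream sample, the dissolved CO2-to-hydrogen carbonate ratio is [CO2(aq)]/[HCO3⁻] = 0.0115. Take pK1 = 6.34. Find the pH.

From K1 = [H⁺][HCO3⁻]/[CO2(aq)]:  pH = pK1 − log₁₀([CO2(aq)]/[HCO3⁻])
log₁₀(0.0115) = -1.939
pH = 6.34 − (-1.939) = 8.28

pH = 8.28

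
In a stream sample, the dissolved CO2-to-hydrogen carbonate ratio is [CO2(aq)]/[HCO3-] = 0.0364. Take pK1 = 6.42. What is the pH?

From K1 = [H⁺][HCO3-]/[CO2(aq)]:  pH = pK1 − log₁₀([CO2(aq)]/[HCO3-])
log₁₀(0.0364) = -1.439
pH = 6.42 − (-1.439) = 7.86

pH = 7.86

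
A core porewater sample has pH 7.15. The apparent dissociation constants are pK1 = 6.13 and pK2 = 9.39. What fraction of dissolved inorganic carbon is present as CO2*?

α₀ = 1 / (1 + K1/[H⁺] + K1K2/[H⁺]²) = 1 / (1 + 10^+1.02 + 10^-1.22)
   = 1 / (1 + 10.471 + 0.060256) = 1/11.532 = 0.08672

α₀ = 0.0867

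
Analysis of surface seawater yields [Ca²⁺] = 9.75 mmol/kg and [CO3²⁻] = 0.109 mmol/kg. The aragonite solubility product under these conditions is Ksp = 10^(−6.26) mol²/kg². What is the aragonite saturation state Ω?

Ω = 1.93

Ksp = 10^(−6.26) = 5.495×10^-7
Ω = [Ca²⁺][CO3²⁻]/Ksp = (9.75×10^-3)(0.109×10^-3) / 5.495×10^-7 = 1.93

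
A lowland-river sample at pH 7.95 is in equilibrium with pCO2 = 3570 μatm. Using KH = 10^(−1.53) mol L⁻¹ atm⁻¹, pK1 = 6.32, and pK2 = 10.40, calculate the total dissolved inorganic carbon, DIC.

[CO2*] = KH · pCO2 = 10^(−1.53) × 3570×10^-6 = 1.054×10^-4 mol/L
α₀ = 1/(1 + K1/[H⁺] + K1K2/[H⁺]²) = 1/(1 + 10^+1.63 + 10^-0.82) = 0.02283
DIC = [CO2*]/α₀ = 1.054×10^-4 / 0.02283 = 4.62 mmol/L

DIC = 4.62 mmol/L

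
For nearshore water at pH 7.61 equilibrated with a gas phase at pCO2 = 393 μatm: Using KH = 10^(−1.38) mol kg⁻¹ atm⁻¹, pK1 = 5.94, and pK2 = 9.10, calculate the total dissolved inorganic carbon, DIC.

DIC = 0.807 mmol/kg

[CO2*] = KH · pCO2 = 10^(−1.38) × 393×10^-6 = 1.638×10^-5 mol/kg
α₀ = 1/(1 + K1/[H⁺] + K1K2/[H⁺]²) = 1/(1 + 10^+1.67 + 10^+0.18) = 0.02029
DIC = [CO2*]/α₀ = 1.638×10^-5 / 0.02029 = 0.807 mmol/kg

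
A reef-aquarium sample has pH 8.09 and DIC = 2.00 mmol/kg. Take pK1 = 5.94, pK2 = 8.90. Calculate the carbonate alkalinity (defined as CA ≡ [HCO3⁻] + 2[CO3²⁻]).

CA = 2.25 mmol/kg

CA = [HCO3⁻] + 2[CO3²⁻] = (α₁ + 2α₂)·DIC
At pH 8.09: [H⁺]/K1 = 10^-2.15 = 0.0070795, K2/[H⁺] = 10^-0.81 = 0.15488
α₁ = 1/(1 + 0.0070795 + 0.15488) = 1/1.1620 = 0.8606; α₂ = α₁·K2/[H⁺] = 0.1333
α₁ + 2α₂ = 1.1272
CA = 1.1272 × 2.00 = 2.25 mmol/kg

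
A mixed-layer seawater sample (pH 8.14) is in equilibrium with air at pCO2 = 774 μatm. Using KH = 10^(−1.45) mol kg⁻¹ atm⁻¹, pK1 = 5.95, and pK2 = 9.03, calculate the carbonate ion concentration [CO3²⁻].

[CO3²⁻] = 0.548 mmol/kg

[CO2*] = KH · pCO2 = 10^(−1.45) × 774×10^-6 = 2.746×10^-5 mol/kg
α₀ = 1/(1 + K1/[H⁺] + K1K2/[H⁺]²) = 1/(1 + 10^+2.19 + 10^+1.30) = 0.005687
DIC = [CO2*]/α₀ = 2.746×10^-5 / 0.005687 = 4.829 mmol/kg
[CO3²⁻] = α₂·DIC; α₂ = 0.1135, so [CO3²⁻] = 0.1135 × 4.829 = 0.548 mmol/kg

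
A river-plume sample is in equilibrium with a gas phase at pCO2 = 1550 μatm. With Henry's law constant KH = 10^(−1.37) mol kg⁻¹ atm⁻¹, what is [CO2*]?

KH = 10^(−1.37) = 4.266×10^-2 mol kg⁻¹ atm⁻¹
[CO2*] = KH · pCO2 = 4.266×10^-2 × 1550×10^-6 atm = 6.61×10^-5 mol/kg

[CO2*] = 66.1 μmol/kg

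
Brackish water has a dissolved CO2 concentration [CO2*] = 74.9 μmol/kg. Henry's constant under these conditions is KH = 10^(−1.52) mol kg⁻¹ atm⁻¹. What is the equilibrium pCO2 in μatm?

pCO2 = 2480 μatm

KH = 10^(−1.52) = 3.020×10^-2 mol kg⁻¹ atm⁻¹
pCO2 = [CO2*]/KH = 74.9×10^-6 / 3.020×10^-2 = 2.48×10^-3 atm = 2480 μatm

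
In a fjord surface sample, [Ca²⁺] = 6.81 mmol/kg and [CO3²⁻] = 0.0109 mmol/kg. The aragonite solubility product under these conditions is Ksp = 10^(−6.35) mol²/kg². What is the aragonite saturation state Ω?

Ω = 0.166

Ksp = 10^(−6.35) = 4.467×10^-7
Ω = [Ca²⁺][CO3²⁻]/Ksp = (6.81×10^-3)(0.0109×10^-3) / 4.467×10^-7 = 0.166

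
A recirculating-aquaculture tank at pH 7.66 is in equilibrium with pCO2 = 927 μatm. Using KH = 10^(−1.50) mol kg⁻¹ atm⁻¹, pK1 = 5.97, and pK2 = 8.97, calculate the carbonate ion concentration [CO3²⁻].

[CO3²⁻] = 0.0703 mmol/kg

[CO2*] = KH · pCO2 = 10^(−1.50) × 927×10^-6 = 2.931×10^-5 mol/kg
α₀ = 1/(1 + K1/[H⁺] + K1K2/[H⁺]²) = 1/(1 + 10^+1.69 + 10^+0.38) = 0.01909
DIC = [CO2*]/α₀ = 2.931×10^-5 / 0.01909 = 1.535 mmol/kg
[CO3²⁻] = α₂·DIC; α₂ = 0.04580, so [CO3²⁻] = 0.04580 × 1.535 = 0.0703 mmol/kg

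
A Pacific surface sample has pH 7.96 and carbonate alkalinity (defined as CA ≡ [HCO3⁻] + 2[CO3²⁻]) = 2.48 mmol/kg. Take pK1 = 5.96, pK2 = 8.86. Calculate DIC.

DIC = 2.25 mmol/kg

CA = [HCO3⁻] + 2[CO3²⁻] = (α₁ + 2α₂)·DIC
At pH 7.96: [H⁺]/K1 = 10^-2.00 = 0.010000, K2/[H⁺] = 10^-0.90 = 0.12589
α₁ = 1/(1 + 0.010000 + 0.12589) = 1/1.1359 = 0.8804; α₂ = α₁·K2/[H⁺] = 0.1108
α₁ + 2α₂ = 1.1020
DIC = CA / (α₁ + 2α₂) = 2.48 / 1.1020 = 2.25 mmol/kg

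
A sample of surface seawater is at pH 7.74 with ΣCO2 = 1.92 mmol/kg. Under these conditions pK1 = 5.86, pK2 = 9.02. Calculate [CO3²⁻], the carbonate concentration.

[CO3²⁻] = 0.0946 mmol/kg

α₂ = 1 / (1 + [H⁺]/K2 + [H⁺]²/(K1K2)) = 1 / (1 + 10^+1.28 + 10^-0.60)
   = 1 / (1 + 19.055 + 0.25119) = 1/20.306 = 0.04925
[CO3²⁻] = α₂ × DIC = 0.04925 × 1.92 = 0.0946 mmol/kg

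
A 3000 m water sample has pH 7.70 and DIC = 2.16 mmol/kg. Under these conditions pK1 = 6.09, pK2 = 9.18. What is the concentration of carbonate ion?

α₂ = 1 / (1 + [H⁺]/K2 + [H⁺]²/(K1K2)) = 1 / (1 + 10^+1.48 + 10^-0.13)
   = 1 / (1 + 30.200 + 0.74131) = 1/31.941 = 0.03131
[CO3²⁻] = α₂ × DIC = 0.03131 × 2.16 = 0.0676 mmol/kg

[CO3²⁻] = 0.0676 mmol/kg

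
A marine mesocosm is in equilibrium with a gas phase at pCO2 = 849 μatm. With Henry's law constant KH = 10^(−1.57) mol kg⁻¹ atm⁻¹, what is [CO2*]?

KH = 10^(−1.57) = 2.692×10^-2 mol kg⁻¹ atm⁻¹
[CO2*] = KH · pCO2 = 2.692×10^-2 × 849×10^-6 atm = 2.29×10^-5 mol/kg

[CO2*] = 22.9 μmol/kg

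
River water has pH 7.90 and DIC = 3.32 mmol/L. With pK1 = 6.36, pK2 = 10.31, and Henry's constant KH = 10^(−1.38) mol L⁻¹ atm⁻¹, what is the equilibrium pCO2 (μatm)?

pCO2 = 2220 μatm

α₀ = 1 / (1 + K1/[H⁺] + K1K2/[H⁺]²) = 1 / (1 + 10^+1.54 + 10^-0.87)
   = 1 / (1 + 34.674 + 0.13490) = 1/35.809 = 0.02793
[CO2*] = α₀ × DIC = 0.02793 × 3.32 = 0.09272 mmol/L
pCO2 = [CO2*]/KH = 9.272×10^-5 / 4.169×10^-2 = 2220 μatm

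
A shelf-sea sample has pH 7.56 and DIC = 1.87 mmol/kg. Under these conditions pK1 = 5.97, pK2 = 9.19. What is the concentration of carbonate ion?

[CO3²⁻] = 0.0418 mmol/kg

α₂ = 1 / (1 + [H⁺]/K2 + [H⁺]²/(K1K2)) = 1 / (1 + 10^+1.63 + 10^+0.04)
   = 1 / (1 + 42.658 + 1.0965) = 1/44.754 = 0.02234
[CO3²⁻] = α₂ × DIC = 0.02234 × 1.87 = 0.0418 mmol/kg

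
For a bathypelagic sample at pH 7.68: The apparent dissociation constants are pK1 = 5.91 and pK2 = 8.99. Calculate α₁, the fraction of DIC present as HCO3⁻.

α₁ = 0.938

α₁ = 1 / (1 + [H⁺]/K1 + K2/[H⁺]) = 1 / (1 + 10^-1.77 + 10^-1.31)
   = 1 / (1 + 0.016982 + 0.048978) = 1/1.0660 = 0.9381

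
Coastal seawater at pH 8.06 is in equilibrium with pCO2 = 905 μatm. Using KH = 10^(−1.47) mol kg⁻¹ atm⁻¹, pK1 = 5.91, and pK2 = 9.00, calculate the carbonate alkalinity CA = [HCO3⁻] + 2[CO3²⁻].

[CO2*] = KH · pCO2 = 10^(−1.47) × 905×10^-6 = 3.067×10^-5 mol/kg
α₀ = 1/(1 + K1/[H⁺] + K1K2/[H⁺]²) = 1/(1 + 10^+2.15 + 10^+1.21) = 0.006310
DIC = [CO2*]/α₀ = 3.067×10^-5 / 0.006310 = 4.860 mmol/kg
CA = (α₁ + 2α₂)·DIC = (0.8913 + 2×0.1023) × 4.860 = 5.33 mmol/kg

CA = 5.33 mmol/kg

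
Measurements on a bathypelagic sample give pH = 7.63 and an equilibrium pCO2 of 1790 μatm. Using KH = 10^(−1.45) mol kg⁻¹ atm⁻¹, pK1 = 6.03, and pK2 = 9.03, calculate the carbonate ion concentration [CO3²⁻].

[CO3²⁻] = 0.101 mmol/kg

[CO2*] = KH · pCO2 = 10^(−1.45) × 1790×10^-6 = 6.351×10^-5 mol/kg
α₀ = 1/(1 + K1/[H⁺] + K1K2/[H⁺]²) = 1/(1 + 10^+1.60 + 10^+0.20) = 0.02359
DIC = [CO2*]/α₀ = 6.351×10^-5 / 0.02359 = 2.693 mmol/kg
[CO3²⁻] = α₂·DIC; α₂ = 0.03738, so [CO3²⁻] = 0.03738 × 2.693 = 0.101 mmol/kg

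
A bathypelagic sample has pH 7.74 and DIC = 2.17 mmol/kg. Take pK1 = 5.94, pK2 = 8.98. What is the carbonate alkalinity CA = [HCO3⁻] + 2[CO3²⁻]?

CA = [HCO3⁻] + 2[CO3²⁻] = (α₁ + 2α₂)·DIC
At pH 7.74: [H⁺]/K1 = 10^-1.80 = 0.015849, K2/[H⁺] = 10^-1.24 = 0.057544
α₁ = 1/(1 + 0.015849 + 0.057544) = 1/1.0734 = 0.9316; α₂ = α₁·K2/[H⁺] = 0.05361
α₁ + 2α₂ = 1.0388
CA = 1.0388 × 2.17 = 2.25 mmol/kg

CA = 2.25 mmol/kg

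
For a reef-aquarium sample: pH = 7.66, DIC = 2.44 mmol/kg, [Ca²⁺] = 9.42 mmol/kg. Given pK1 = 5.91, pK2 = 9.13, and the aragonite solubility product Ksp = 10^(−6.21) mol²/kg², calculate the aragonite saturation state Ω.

Ω = 1.20

α₂ = 1 / (1 + [H⁺]/K2 + [H⁺]²/(K1K2)) = 1 / (1 + 10^+1.47 + 10^-0.28)
   = 1 / (1 + 29.512 + 0.52481) = 1/31.037 = 0.03222
[CO3²⁻] = α₂ × DIC = 0.03222 × 2.44 = 0.07862 mmol/kg
Ksp = 10^(−6.21) = 6.166×10^-7
Ω = [Ca²⁺][CO3²⁻]/Ksp = (9.42×10^-3)(7.862×10^-5) / 6.166×10^-7 = 1.20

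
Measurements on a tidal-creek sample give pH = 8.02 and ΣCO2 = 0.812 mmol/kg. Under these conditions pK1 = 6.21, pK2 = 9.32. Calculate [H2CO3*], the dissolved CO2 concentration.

α₀ = 1 / (1 + K1/[H⁺] + K1K2/[H⁺]²) = 1 / (1 + 10^+1.81 + 10^+0.51)
   = 1 / (1 + 64.565 + 3.2359) = 1/68.801 = 0.01453
[CO2*] = α₀ × DIC = 0.01453 × 0.812 = 0.0118 mmol/kg = 11.8 μmol/kg

[CO2*] = 11.8 μmol/kg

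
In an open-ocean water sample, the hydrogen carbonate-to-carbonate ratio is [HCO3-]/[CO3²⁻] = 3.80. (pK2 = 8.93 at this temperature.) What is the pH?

From K2 = [H⁺][CO3²⁻]/[HCO3-]:  pH = pK2 − log₁₀([HCO3-]/[CO3²⁻])
log₁₀(3.80) = +0.580
pH = 8.93 − (+0.580) = 8.35

pH = 8.35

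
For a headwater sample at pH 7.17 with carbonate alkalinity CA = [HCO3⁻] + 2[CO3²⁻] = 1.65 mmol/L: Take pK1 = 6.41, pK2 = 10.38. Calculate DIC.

DIC = 1.94 mmol/L

CA = [HCO3⁻] + 2[CO3²⁻] = (α₁ + 2α₂)·DIC
At pH 7.17: [H⁺]/K1 = 10^-0.76 = 0.17378, K2/[H⁺] = 10^-3.21 = 0.00061660
α₁ = 1/(1 + 0.17378 + 0.00061660) = 1/1.1744 = 0.8515; α₂ = α₁·K2/[H⁺] = 0.0005250
α₁ + 2α₂ = 0.8526
DIC = CA / (α₁ + 2α₂) = 1.65 / 0.8526 = 1.94 mmol/L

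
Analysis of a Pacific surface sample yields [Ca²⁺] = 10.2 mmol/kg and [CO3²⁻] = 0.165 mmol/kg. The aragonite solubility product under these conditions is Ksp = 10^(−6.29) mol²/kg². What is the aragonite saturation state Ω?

Ksp = 10^(−6.29) = 5.129×10^-7
Ω = [Ca²⁺][CO3²⁻]/Ksp = (10.2×10^-3)(0.165×10^-3) / 5.129×10^-7 = 3.28

Ω = 3.28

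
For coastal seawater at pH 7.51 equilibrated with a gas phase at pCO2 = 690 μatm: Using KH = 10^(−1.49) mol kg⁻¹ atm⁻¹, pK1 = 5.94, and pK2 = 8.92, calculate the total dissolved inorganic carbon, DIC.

DIC = 0.884 mmol/kg

[CO2*] = KH · pCO2 = 10^(−1.49) × 690×10^-6 = 2.233×10^-5 mol/kg
α₀ = 1/(1 + K1/[H⁺] + K1K2/[H⁺]²) = 1/(1 + 10^+1.57 + 10^+0.16) = 0.02525
DIC = [CO2*]/α₀ = 2.233×10^-5 / 0.02525 = 0.884 mmol/kg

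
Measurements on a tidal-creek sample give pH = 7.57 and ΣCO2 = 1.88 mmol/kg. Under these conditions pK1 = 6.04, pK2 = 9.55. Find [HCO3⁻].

[HCO3⁻] = 1.81 mmol/kg

α₁ = 1 / (1 + [H⁺]/K1 + K2/[H⁺]) = 1 / (1 + 10^-1.53 + 10^-1.98)
   = 1 / (1 + 0.029512 + 0.010471) = 1/1.0400 = 0.9616
[HCO3⁻] = α₁ × DIC = 0.9616 × 1.88 = 1.81 mmol/kg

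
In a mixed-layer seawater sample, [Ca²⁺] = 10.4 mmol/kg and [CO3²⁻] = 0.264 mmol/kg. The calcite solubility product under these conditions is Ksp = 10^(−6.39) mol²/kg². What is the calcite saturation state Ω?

Ksp = 10^(−6.39) = 4.074×10^-7
Ω = [Ca²⁺][CO3²⁻]/Ksp = (10.4×10^-3)(0.264×10^-3) / 4.074×10^-7 = 6.74

Ω = 6.74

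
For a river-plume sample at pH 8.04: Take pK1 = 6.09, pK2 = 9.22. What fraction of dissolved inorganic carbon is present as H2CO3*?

α₀ = 0.0104

α₀ = 1 / (1 + K1/[H⁺] + K1K2/[H⁺]²) = 1 / (1 + 10^+1.95 + 10^+0.77)
   = 1 / (1 + 89.125 + 5.8884) = 1/96.014 = 0.01042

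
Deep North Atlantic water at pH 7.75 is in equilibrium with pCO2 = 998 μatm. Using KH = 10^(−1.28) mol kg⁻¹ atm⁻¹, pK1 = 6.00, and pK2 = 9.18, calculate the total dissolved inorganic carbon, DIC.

[CO2*] = KH · pCO2 = 10^(−1.28) × 998×10^-6 = 5.238×10^-5 mol/kg
α₀ = 1/(1 + K1/[H⁺] + K1K2/[H⁺]²) = 1/(1 + 10^+1.75 + 10^+0.32) = 0.01686
DIC = [CO2*]/α₀ = 5.238×10^-5 / 0.01686 = 3.11 mmol/kg

DIC = 3.11 mmol/kg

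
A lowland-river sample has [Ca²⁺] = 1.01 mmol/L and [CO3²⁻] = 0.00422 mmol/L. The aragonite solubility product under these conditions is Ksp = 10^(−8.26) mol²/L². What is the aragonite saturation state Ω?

Ω = 0.776

Ksp = 10^(−8.26) = 5.495×10^-9
Ω = [Ca²⁺][CO3²⁻]/Ksp = (1.01×10^-3)(0.00422×10^-3) / 5.495×10^-9 = 0.776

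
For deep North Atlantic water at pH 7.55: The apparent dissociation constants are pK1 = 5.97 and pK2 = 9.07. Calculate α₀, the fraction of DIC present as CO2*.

α₀ = 1 / (1 + K1/[H⁺] + K1K2/[H⁺]²) = 1 / (1 + 10^+1.58 + 10^+0.06)
   = 1 / (1 + 38.019 + 1.1482) = 1/40.167 = 0.02490

α₀ = 0.0249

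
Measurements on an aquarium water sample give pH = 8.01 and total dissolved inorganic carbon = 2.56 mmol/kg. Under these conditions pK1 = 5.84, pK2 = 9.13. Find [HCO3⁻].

α₁ = 1 / (1 + [H⁺]/K1 + K2/[H⁺]) = 1 / (1 + 10^-2.17 + 10^-1.12)
   = 1 / (1 + 0.0067608 + 0.075858) = 1/1.0826 = 0.9237
[HCO3⁻] = α₁ × DIC = 0.9237 × 2.56 = 2.36 mmol/kg

[HCO3⁻] = 2.36 mmol/kg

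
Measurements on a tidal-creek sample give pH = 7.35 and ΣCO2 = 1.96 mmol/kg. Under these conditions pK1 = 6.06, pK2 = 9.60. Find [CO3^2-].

[CO3²⁻] = 10.4 μmol/kg

α₂ = 1 / (1 + [H⁺]/K2 + [H⁺]²/(K1K2)) = 1 / (1 + 10^+2.25 + 10^+0.96)
   = 1 / (1 + 177.83 + 9.1201) = 1/187.95 = 0.005321
[CO3²⁻] = α₂ × DIC = 0.005321 × 1.96 = 0.0104 mmol/kg = 10.4 μmol/kg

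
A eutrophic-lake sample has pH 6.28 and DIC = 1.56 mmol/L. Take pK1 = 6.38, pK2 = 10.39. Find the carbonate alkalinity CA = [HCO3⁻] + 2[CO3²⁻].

CA = 0.691 mmol/L

CA = [HCO3⁻] + 2[CO3²⁻] = (α₁ + 2α₂)·DIC
At pH 6.28: [H⁺]/K1 = 10^0.10 = 1.2589, K2/[H⁺] = 10^-4.11 = 7.7625×10^-5
α₁ = 1/(1 + 1.2589 + 7.7625×10^-5) = 1/2.2590 = 0.4427; α₂ = α₁·K2/[H⁺] = 3.436×10^-5
α₁ + 2α₂ = 0.4427
CA = 0.4427 × 1.56 = 0.691 mmol/L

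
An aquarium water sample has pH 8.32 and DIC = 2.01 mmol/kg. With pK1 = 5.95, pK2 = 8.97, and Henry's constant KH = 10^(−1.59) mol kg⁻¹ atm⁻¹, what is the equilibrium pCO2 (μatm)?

pCO2 = 272 μatm

α₀ = 1 / (1 + K1/[H⁺] + K1K2/[H⁺]²) = 1 / (1 + 10^+2.37 + 10^+1.72)
   = 1 / (1 + 234.42 + 52.481) = 1/287.90 = 0.003473
[CO2*] = α₀ × DIC = 0.003473 × 2.01 = 0.006982 mmol/kg = 6.982 μmol/kg
pCO2 = [CO2*]/KH = 6.982×10^-6 / 2.570×10^-2 = 272 μatm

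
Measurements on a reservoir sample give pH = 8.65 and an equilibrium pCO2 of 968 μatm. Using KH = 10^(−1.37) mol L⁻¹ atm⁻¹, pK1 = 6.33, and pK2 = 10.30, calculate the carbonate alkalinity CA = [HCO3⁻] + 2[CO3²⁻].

[CO2*] = KH · pCO2 = 10^(−1.37) × 968×10^-6 = 4.129×10^-5 mol/L
α₀ = 1/(1 + K1/[H⁺] + K1K2/[H⁺]²) = 1/(1 + 10^+2.32 + 10^+0.67) = 0.004660
DIC = [CO2*]/α₀ = 4.129×10^-5 / 0.004660 = 8.862 mmol/L
CA = (α₁ + 2α₂)·DIC = (0.9735 + 2×0.02179) × 8.862 = 9.01 mmol/L

CA = 9.01 mmol/L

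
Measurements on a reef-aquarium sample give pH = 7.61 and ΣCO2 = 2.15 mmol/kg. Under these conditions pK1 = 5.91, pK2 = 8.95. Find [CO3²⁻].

[CO3²⁻] = 0.0922 mmol/kg

α₂ = 1 / (1 + [H⁺]/K2 + [H⁺]²/(K1K2)) = 1 / (1 + 10^+1.34 + 10^-0.36)
   = 1 / (1 + 21.878 + 0.43652) = 1/23.314 = 0.04289
[CO3²⁻] = α₂ × DIC = 0.04289 × 2.15 = 0.0922 mmol/kg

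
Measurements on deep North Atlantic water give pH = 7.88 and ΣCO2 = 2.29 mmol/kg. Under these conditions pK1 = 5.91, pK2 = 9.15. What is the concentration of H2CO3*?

[CO2*] = 0.0231 mmol/kg

α₀ = 1 / (1 + K1/[H⁺] + K1K2/[H⁺]²) = 1 / (1 + 10^+1.97 + 10^+0.70)
   = 1 / (1 + 93.325 + 5.0119) = 1/99.337 = 0.01007
[CO2*] = α₀ × DIC = 0.01007 × 2.29 = 0.0231 mmol/kg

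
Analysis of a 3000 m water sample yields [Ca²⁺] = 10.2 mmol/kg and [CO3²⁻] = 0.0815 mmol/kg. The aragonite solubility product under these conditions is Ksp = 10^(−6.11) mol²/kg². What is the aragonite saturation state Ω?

Ksp = 10^(−6.11) = 7.762×10^-7
Ω = [Ca²⁺][CO3²⁻]/Ksp = (10.2×10^-3)(0.0815×10^-3) / 7.762×10^-7 = 1.07

Ω = 1.07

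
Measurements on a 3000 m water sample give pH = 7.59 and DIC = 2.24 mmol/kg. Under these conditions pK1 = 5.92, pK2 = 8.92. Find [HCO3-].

α₁ = 1 / (1 + [H⁺]/K1 + K2/[H⁺]) = 1 / (1 + 10^-1.67 + 10^-1.33)
   = 1 / (1 + 0.021380 + 0.046774) = 1/1.0682 = 0.9362
[HCO3⁻] = α₁ × DIC = 0.9362 × 2.24 = 2.10 mmol/kg

[HCO3⁻] = 2.10 mmol/kg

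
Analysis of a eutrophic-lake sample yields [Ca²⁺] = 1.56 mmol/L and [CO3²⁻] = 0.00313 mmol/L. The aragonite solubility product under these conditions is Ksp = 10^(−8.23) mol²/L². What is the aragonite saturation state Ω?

Ω = 0.829

Ksp = 10^(−8.23) = 5.888×10^-9
Ω = [Ca²⁺][CO3²⁻]/Ksp = (1.56×10^-3)(0.00313×10^-3) / 5.888×10^-9 = 0.829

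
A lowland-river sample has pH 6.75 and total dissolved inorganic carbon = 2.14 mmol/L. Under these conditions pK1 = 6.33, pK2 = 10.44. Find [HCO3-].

[HCO3⁻] = 1.55 mmol/L

α₁ = 1 / (1 + [H⁺]/K1 + K2/[H⁺]) = 1 / (1 + 10^-0.42 + 10^-3.69)
   = 1 / (1 + 0.38019 + 0.00020417) = 1/1.3804 = 0.7244
[HCO3⁻] = α₁ × DIC = 0.7244 × 2.14 = 1.55 mmol/L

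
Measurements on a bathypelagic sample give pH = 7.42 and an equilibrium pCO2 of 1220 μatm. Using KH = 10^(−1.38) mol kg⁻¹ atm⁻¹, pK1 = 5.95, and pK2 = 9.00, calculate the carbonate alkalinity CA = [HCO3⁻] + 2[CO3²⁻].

CA = 1.58 mmol/kg

[CO2*] = KH · pCO2 = 10^(−1.38) × 1220×10^-6 = 5.086×10^-5 mol/kg
α₀ = 1/(1 + K1/[H⁺] + K1K2/[H⁺]²) = 1/(1 + 10^+1.47 + 10^-0.11) = 0.03196
DIC = [CO2*]/α₀ = 5.086×10^-5 / 0.03196 = 1.591 mmol/kg
CA = (α₁ + 2α₂)·DIC = (0.9432 + 2×0.02481) × 1.591 = 1.58 mmol/kg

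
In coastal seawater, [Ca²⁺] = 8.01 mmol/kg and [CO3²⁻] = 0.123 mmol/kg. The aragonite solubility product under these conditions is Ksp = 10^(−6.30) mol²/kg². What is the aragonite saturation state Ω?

Ksp = 10^(−6.30) = 5.012×10^-7
Ω = [Ca²⁺][CO3²⁻]/Ksp = (8.01×10^-3)(0.123×10^-3) / 5.012×10^-7 = 1.97

Ω = 1.97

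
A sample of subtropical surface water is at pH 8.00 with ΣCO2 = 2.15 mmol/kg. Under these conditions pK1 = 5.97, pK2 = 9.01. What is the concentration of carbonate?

α₂ = 1 / (1 + [H⁺]/K2 + [H⁺]²/(K1K2)) = 1 / (1 + 10^+1.01 + 10^-1.02)
   = 1 / (1 + 10.233 + 0.095499) = 1/11.328 = 0.08827
[CO3²⁻] = α₂ × DIC = 0.08827 × 2.15 = 0.190 mmol/kg

[CO3²⁻] = 0.190 mmol/kg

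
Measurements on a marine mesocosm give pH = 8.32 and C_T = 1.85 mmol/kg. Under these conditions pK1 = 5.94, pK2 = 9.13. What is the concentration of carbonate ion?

[CO3²⁻] = 0.247 mmol/kg

α₂ = 1 / (1 + [H⁺]/K2 + [H⁺]²/(K1K2)) = 1 / (1 + 10^+0.81 + 10^-1.57)
   = 1 / (1 + 6.4565 + 0.026915) = 1/7.4835 = 0.1336
[CO3²⁻] = α₂ × DIC = 0.1336 × 1.85 = 0.247 mmol/kg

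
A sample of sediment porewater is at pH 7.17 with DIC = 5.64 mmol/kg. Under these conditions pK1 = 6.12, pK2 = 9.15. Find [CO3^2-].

α₂ = 1 / (1 + [H⁺]/K2 + [H⁺]²/(K1K2)) = 1 / (1 + 10^+1.98 + 10^+0.93)
   = 1 / (1 + 95.499 + 8.5114) = 1/105.01 = 0.009523
[CO3²⁻] = α₂ × DIC = 0.009523 × 5.64 = 0.0537 mmol/kg

[CO3²⁻] = 0.0537 mmol/kg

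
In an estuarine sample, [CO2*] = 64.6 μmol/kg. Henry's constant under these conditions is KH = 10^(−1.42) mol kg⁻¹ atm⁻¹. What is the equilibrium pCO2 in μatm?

KH = 10^(−1.42) = 3.802×10^-2 mol kg⁻¹ atm⁻¹
pCO2 = [CO2*]/KH = 64.6×10^-6 / 3.802×10^-2 = 1.70×10^-3 atm = 1700 μatm

pCO2 = 1700 μatm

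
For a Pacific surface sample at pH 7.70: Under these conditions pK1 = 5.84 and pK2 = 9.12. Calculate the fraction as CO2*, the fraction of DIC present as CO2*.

α₀ = 1 / (1 + K1/[H⁺] + K1K2/[H⁺]²) = 1 / (1 + 10^+1.86 + 10^+0.44)
   = 1 / (1 + 72.444 + 2.7542) = 1/76.198 = 0.01312

α₀ = 0.0131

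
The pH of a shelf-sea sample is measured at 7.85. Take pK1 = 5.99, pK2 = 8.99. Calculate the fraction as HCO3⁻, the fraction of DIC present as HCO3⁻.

α₁ = 0.921

α₁ = 1 / (1 + [H⁺]/K1 + K2/[H⁺]) = 1 / (1 + 10^-1.86 + 10^-1.14)
   = 1 / (1 + 0.013804 + 0.072444) = 1/1.0862 = 0.9206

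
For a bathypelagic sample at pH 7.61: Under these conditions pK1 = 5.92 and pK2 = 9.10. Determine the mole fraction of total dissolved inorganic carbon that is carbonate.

α₂ = 1 / (1 + [H⁺]/K2 + [H⁺]²/(K1K2)) = 1 / (1 + 10^+1.49 + 10^-0.20)
   = 1 / (1 + 30.903 + 0.63096) = 1/32.534 = 0.03074

α₂ = 0.0307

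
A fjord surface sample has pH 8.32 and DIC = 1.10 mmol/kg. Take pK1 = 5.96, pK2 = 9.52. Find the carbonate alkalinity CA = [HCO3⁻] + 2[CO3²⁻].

CA = [HCO3⁻] + 2[CO3²⁻] = (α₁ + 2α₂)·DIC
At pH 8.32: [H⁺]/K1 = 10^-2.36 = 0.0043652, K2/[H⁺] = 10^-1.20 = 0.063096
α₁ = 1/(1 + 0.0043652 + 0.063096) = 1/1.0675 = 0.9368; α₂ = α₁·K2/[H⁺] = 0.05911
α₁ + 2α₂ = 1.0550
CA = 1.0550 × 1.10 = 1.16 mmol/kg

CA = 1.16 mmol/kg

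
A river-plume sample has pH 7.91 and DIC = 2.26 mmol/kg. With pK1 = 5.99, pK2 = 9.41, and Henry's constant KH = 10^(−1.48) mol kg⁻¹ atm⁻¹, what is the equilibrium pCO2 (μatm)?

pCO2 = 786 μatm

α₀ = 1 / (1 + K1/[H⁺] + K1K2/[H⁺]²) = 1 / (1 + 10^+1.92 + 10^+0.42)
   = 1 / (1 + 83.176 + 2.6303) = 1/86.807 = 0.01152
[CO2*] = α₀ × DIC = 0.01152 × 2.26 = 0.02603 mmol/kg
pCO2 = [CO2*]/KH = 2.603×10^-5 / 3.311×10^-2 = 786 μatm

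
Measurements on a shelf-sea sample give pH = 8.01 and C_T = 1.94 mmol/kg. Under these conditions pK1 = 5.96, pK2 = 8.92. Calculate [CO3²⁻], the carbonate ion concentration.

[CO3²⁻] = 0.211 mmol/kg

α₂ = 1 / (1 + [H⁺]/K2 + [H⁺]²/(K1K2)) = 1 / (1 + 10^+0.91 + 10^-1.14)
   = 1 / (1 + 8.1283 + 0.072444) = 1/9.2007 = 0.1087
[CO3²⁻] = α₂ × DIC = 0.1087 × 1.94 = 0.211 mmol/kg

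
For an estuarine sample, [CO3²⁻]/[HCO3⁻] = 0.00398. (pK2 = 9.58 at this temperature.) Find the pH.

From K2 = [H⁺][CO3²⁻]/[HCO3⁻]:  pH = pK2 + log₁₀([CO3²⁻]/[HCO3⁻])
log₁₀(0.00398) = -2.400
pH = 9.58 + (-2.400) = 7.18

pH = 7.18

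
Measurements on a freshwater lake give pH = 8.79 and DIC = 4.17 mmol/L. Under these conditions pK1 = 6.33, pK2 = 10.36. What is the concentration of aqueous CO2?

[CO2*] = 14.0 μmol/L

α₀ = 1 / (1 + K1/[H⁺] + K1K2/[H⁺]²) = 1 / (1 + 10^+2.46 + 10^+0.89)
   = 1 / (1 + 288.40 + 7.7625) = 1/297.17 = 0.003365
[CO2*] = α₀ × DIC = 0.003365 × 4.17 = 0.0140 mmol/L = 14.0 μmol/L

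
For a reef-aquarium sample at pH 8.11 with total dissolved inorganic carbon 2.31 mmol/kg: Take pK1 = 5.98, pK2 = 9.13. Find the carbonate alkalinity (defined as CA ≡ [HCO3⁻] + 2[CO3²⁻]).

CA = 2.49 mmol/kg

CA = [HCO3⁻] + 2[CO3²⁻] = (α₁ + 2α₂)·DIC
At pH 8.11: [H⁺]/K1 = 10^-2.13 = 0.0074131, K2/[H⁺] = 10^-1.02 = 0.095499
α₁ = 1/(1 + 0.0074131 + 0.095499) = 1/1.1029 = 0.9067; α₂ = α₁·K2/[H⁺] = 0.08659
α₁ + 2α₂ = 1.0799
CA = 1.0799 × 2.31 = 2.49 mmol/kg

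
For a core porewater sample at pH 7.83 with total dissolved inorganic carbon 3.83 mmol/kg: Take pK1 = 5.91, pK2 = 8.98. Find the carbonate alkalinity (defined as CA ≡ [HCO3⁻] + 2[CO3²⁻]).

CA = [HCO3⁻] + 2[CO3²⁻] = (α₁ + 2α₂)·DIC
At pH 7.83: [H⁺]/K1 = 10^-1.92 = 0.012023, K2/[H⁺] = 10^-1.15 = 0.070795
α₁ = 1/(1 + 0.012023 + 0.070795) = 1/1.0828 = 0.9235; α₂ = α₁·K2/[H⁺] = 0.06538
α₁ + 2α₂ = 1.0543
CA = 1.0543 × 3.83 = 4.04 mmol/kg

CA = 4.04 mmol/kg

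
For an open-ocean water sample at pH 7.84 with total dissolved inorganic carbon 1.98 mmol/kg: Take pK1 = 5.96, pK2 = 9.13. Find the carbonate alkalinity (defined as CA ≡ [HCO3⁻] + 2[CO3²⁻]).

CA = [HCO3⁻] + 2[CO3²⁻] = (α₁ + 2α₂)·DIC
At pH 7.84: [H⁺]/K1 = 10^-1.88 = 0.013183, K2/[H⁺] = 10^-1.29 = 0.051286
α₁ = 1/(1 + 0.013183 + 0.051286) = 1/1.0645 = 0.9394; α₂ = α₁·K2/[H⁺] = 0.04818
α₁ + 2α₂ = 1.0358
CA = 1.0358 × 1.98 = 2.05 mmol/kg

CA = 2.05 mmol/kg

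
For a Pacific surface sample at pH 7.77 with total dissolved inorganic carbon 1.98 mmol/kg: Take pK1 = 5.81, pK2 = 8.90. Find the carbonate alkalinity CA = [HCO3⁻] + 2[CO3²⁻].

CA = 2.10 mmol/kg

CA = [HCO3⁻] + 2[CO3²⁻] = (α₁ + 2α₂)·DIC
At pH 7.77: [H⁺]/K1 = 10^-1.96 = 0.010965, K2/[H⁺] = 10^-1.13 = 0.074131
α₁ = 1/(1 + 0.010965 + 0.074131) = 1/1.0851 = 0.9216; α₂ = α₁·K2/[H⁺] = 0.06832
α₁ + 2α₂ = 1.0582
CA = 1.0582 × 1.98 = 2.10 mmol/kg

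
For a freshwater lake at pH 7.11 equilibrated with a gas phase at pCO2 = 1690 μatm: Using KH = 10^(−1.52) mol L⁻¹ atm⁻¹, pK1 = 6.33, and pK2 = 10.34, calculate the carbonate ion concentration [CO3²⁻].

[CO3²⁻] = 0.181 μmol/L

[CO2*] = KH · pCO2 = 10^(−1.52) × 1690×10^-6 = 5.104×10^-5 mol/L
α₀ = 1/(1 + K1/[H⁺] + K1K2/[H⁺]²) = 1/(1 + 10^+0.78 + 10^-2.45) = 0.1423
DIC = [CO2*]/α₀ = 5.104×10^-5 / 0.1423 = 0.3587 mmol/L
[CO3²⁻] = α₂·DIC; α₂ = 0.0005048, so [CO3²⁻] = 0.0005048 × 0.3587 = 0.000181 mmol/L = 0.181 μmol/L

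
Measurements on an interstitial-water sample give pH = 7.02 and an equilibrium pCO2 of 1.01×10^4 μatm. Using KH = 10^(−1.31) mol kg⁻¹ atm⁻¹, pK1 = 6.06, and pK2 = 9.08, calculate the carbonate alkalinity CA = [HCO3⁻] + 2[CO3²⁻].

CA = 4.59 mmol/kg

[CO2*] = KH · pCO2 = 10^(−1.31) × 1.01×10^4×10^-6 = 4.947×10^-4 mol/kg
α₀ = 1/(1 + K1/[H⁺] + K1K2/[H⁺]²) = 1/(1 + 10^+0.96 + 10^-1.10) = 0.09804
DIC = [CO2*]/α₀ = 4.947×10^-4 / 0.09804 = 5.045 mmol/kg
CA = (α₁ + 2α₂)·DIC = (0.8942 + 2×0.007788) × 5.045 = 4.59 mmol/kg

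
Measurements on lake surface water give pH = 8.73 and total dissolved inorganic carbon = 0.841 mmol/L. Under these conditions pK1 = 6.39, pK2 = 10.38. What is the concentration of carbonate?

[CO3²⁻] = 18.3 μmol/L

α₂ = 1 / (1 + [H⁺]/K2 + [H⁺]²/(K1K2)) = 1 / (1 + 10^+1.65 + 10^-0.69)
   = 1 / (1 + 44.668 + 0.20417) = 1/45.873 = 0.02180
[CO3²⁻] = α₂ × DIC = 0.02180 × 0.841 = 0.0183 mmol/L = 18.3 μmol/L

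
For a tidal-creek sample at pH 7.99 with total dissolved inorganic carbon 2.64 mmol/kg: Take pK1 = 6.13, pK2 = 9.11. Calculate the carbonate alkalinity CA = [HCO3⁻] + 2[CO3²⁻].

CA = [HCO3⁻] + 2[CO3²⁻] = (α₁ + 2α₂)·DIC
At pH 7.99: [H⁺]/K1 = 10^-1.86 = 0.013804, K2/[H⁺] = 10^-1.12 = 0.075858
α₁ = 1/(1 + 0.013804 + 0.075858) = 1/1.0897 = 0.9177; α₂ = α₁·K2/[H⁺] = 0.06962
α₁ + 2α₂ = 1.0569
CA = 1.0569 × 2.64 = 2.79 mmol/kg

CA = 2.79 mmol/kg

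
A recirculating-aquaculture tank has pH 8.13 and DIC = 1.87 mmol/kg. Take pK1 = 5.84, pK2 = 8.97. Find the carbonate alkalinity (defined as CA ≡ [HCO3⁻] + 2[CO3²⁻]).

CA = [HCO3⁻] + 2[CO3²⁻] = (α₁ + 2α₂)·DIC
At pH 8.13: [H⁺]/K1 = 10^-2.29 = 0.0051286, K2/[H⁺] = 10^-0.84 = 0.14454
α₁ = 1/(1 + 0.0051286 + 0.14454) = 1/1.1497 = 0.8698; α₂ = α₁·K2/[H⁺] = 0.1257
α₁ + 2α₂ = 1.1213
CA = 1.1213 × 1.87 = 2.10 mmol/kg

CA = 2.10 mmol/kg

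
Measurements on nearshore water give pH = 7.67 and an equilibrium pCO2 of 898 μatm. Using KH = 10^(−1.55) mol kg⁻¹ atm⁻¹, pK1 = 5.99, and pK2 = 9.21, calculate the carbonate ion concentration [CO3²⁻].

[CO2*] = KH · pCO2 = 10^(−1.55) × 898×10^-6 = 2.531×10^-5 mol/kg
α₀ = 1/(1 + K1/[H⁺] + K1K2/[H⁺]²) = 1/(1 + 10^+1.68 + 10^+0.14) = 0.01990
DIC = [CO2*]/α₀ = 2.531×10^-5 / 0.01990 = 1.272 mmol/kg
[CO3²⁻] = α₂·DIC; α₂ = 0.02747, so [CO3²⁻] = 0.02747 × 1.272 = 0.0349 mmol/kg

[CO3²⁻] = 0.0349 mmol/kg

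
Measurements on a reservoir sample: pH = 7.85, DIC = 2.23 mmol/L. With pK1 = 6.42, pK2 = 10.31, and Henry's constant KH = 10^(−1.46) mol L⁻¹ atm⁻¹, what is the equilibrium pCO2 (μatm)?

α₀ = 1 / (1 + K1/[H⁺] + K1K2/[H⁺]²) = 1 / (1 + 10^+1.43 + 10^-1.03)
   = 1 / (1 + 26.915 + 0.093325) = 1/28.009 = 0.03570
[CO2*] = α₀ × DIC = 0.03570 × 2.23 = 0.07962 mmol/L
pCO2 = [CO2*]/KH = 7.962×10^-5 / 3.467×10^-2 = 2300 μatm

pCO2 = 2300 μatm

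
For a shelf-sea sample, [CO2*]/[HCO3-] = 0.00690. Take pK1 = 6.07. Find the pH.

pH = 8.23

From K1 = [H⁺][HCO3-]/[CO2*]:  pH = pK1 − log₁₀([CO2*]/[HCO3-])
log₁₀(0.00690) = -2.161
pH = 6.07 − (-2.161) = 8.23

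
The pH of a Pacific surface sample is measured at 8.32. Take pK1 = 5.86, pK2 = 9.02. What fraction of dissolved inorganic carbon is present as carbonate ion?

α₂ = 1 / (1 + [H⁺]/K2 + [H⁺]²/(K1K2)) = 1 / (1 + 10^+0.70 + 10^-1.76)
   = 1 / (1 + 5.0119 + 0.017378) = 1/6.0293 = 0.1659

α₂ = 0.166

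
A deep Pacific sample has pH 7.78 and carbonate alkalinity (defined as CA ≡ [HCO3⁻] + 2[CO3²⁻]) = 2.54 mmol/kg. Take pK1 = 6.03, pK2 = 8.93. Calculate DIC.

DIC = 2.42 mmol/kg

CA = [HCO3⁻] + 2[CO3²⁻] = (α₁ + 2α₂)·DIC
At pH 7.78: [H⁺]/K1 = 10^-1.75 = 0.017783, K2/[H⁺] = 10^-1.15 = 0.070795
α₁ = 1/(1 + 0.017783 + 0.070795) = 1/1.0886 = 0.9186; α₂ = α₁·K2/[H⁺] = 0.06503
α₁ + 2α₂ = 1.0487
DIC = CA / (α₁ + 2α₂) = 2.54 / 1.0487 = 2.42 mmol/kg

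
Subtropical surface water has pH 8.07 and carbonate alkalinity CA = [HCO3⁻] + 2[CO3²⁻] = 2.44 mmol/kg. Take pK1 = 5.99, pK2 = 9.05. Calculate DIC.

DIC = 2.25 mmol/kg

CA = [HCO3⁻] + 2[CO3²⁻] = (α₁ + 2α₂)·DIC
At pH 8.07: [H⁺]/K1 = 10^-2.08 = 0.0083176, K2/[H⁺] = 10^-0.98 = 0.10471
α₁ = 1/(1 + 0.0083176 + 0.10471) = 1/1.1130 = 0.8984; α₂ = α₁·K2/[H⁺] = 0.09408
α₁ + 2α₂ = 1.0866
DIC = CA / (α₁ + 2α₂) = 2.44 / 1.0866 = 2.25 mmol/kg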